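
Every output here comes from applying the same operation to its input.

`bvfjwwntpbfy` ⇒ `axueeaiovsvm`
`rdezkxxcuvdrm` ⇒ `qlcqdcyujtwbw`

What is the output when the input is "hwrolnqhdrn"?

Rule — take characters alternately from the front and the back (1st, last, 2nd, 2nd-last, ...), then shift every letter 1 place backward in the alphabet (wrapping around).
"hwrolnqhdrn" → "gmvqqcngkpm".

gmvqqcngkpm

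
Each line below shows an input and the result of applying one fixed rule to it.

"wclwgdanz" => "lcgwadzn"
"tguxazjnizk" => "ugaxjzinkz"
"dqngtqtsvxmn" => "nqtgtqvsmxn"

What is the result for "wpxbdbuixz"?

The pattern: delete the first character, then swap each adjacent pair of characters (1↔2, 3↔4, ...).
On "wpxbdbuixz": the first step gives "pxbdbuixz", and the second then gives "xpdbubxiz".
(Check on "wclwgdanz": → "clwgdanz" → "lcgwadzn" ✓)

xpdbubxiz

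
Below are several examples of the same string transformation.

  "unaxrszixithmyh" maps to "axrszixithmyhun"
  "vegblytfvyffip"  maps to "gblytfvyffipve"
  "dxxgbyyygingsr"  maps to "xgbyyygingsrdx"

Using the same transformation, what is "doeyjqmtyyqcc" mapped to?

Rule — move the first 2 characters to the end (rotate left by 2).
On "doeyjqmtyyqcc" that produces "eyjqmtyyqccdo".

eyjqmtyyqccdo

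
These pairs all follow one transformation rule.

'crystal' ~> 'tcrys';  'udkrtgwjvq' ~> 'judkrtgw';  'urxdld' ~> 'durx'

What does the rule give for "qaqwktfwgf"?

wqaqwktf

The pattern: delete the last 2 characters, then move the last character to the front.
Applying both steps to "qaqwktfwgf": "qaqwktfw", then "wqaqwktf".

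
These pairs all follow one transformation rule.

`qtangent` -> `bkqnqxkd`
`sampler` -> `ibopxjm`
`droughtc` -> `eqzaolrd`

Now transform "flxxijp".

The pattern: shift every letter 3 places backward in the alphabet (wrapping around), then move the last 3 characters to the front (rotate right by 3).
Starting from "flxxijp": after the first operation, "ciuufgm"; after the second, "fgmciuu".
(Check on "droughtc": → "aolrdeqz" → "eqzaolrd" ✓)

fgmciuu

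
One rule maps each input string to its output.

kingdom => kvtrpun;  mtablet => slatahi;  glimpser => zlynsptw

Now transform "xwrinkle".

rsledypu

The transformation: shift every letter 7 places forward in the alphabet (wrapping around), then move the last 3 characters to the front (rotate right by 3).
Applying both steps to "xwrinkle": "edypursl", then "rsledypu".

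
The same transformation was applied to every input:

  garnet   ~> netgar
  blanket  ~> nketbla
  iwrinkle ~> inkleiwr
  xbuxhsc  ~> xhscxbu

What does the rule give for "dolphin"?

phindol

Looking at the pairs, the operation is to move the first 3 characters to the end (rotate left by 3).
So "dolphin" becomes "phindol".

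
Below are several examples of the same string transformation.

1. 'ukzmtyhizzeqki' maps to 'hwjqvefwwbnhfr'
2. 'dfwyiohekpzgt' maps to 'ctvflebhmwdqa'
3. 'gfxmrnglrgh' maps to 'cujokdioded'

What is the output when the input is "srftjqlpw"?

ocqgnimtp

Looking at the pairs, the operation is to shift every letter 3 places backward in the alphabet (wrapping around), then move the first character to the end.
On "srftjqlpw" that produces "ocqgnimtp".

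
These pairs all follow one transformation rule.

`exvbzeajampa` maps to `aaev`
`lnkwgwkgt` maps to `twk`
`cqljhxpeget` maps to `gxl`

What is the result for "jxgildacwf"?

wdg

Each output is the input with this applied: keep one character in every 3, starting at position 3 (positions 3rd, 6th, 9th, ...), then reverse the string.
For "jxgildacwf", step one produces "gdw"; step two turns that into "wdg".
(Check on "cqljhxpeget": → "lxg" → "gxl" ✓)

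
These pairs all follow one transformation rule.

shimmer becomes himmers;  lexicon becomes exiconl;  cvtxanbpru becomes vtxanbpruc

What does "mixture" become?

The transformation: move the first character to the end.
"mixture" → "ixturem".

ixturem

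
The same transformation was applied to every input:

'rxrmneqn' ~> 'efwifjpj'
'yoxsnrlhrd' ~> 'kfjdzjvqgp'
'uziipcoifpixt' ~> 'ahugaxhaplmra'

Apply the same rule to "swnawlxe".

Each output is the input with this applied: move the first 3 characters to the end (rotate left by 3), then shift every letter 8 places backward in the alphabet (wrapping around).
For "swnawlxe", step one produces "awlxeswn"; step two turns that into "sodpwkof".
(Check on "uziipcoifpixt": → "ipcoifpixtuzi" → "ahugaxhaplmra" ✓)

sodpwkof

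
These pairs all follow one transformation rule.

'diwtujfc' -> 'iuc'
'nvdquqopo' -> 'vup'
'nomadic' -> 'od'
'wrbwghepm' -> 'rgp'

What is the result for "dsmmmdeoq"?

smo

The transformation: keep one character in every 3, starting at position 2 (positions 2nd, 5th, 8th, ...).
Doing the same to "dsmmmdeoq": "smo".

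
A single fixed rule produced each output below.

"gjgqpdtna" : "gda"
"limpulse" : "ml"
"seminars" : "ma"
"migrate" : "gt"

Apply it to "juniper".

ne

Rule — keep one character in every 3, starting at position 3 (positions 3rd, 6th, 9th, ...).
So "juniper" becomes "ne".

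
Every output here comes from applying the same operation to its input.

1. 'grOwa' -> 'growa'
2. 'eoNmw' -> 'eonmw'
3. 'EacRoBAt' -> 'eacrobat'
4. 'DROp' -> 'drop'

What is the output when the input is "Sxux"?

The rule is to convert every letter to lowercase.
Doing the same to "Sxux": "sxux".

sxux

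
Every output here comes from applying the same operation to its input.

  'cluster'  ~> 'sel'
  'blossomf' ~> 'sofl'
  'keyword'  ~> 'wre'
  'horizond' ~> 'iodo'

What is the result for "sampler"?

pea

Looking at the pairs, the operation is to keep every other character starting from the second (positions 2nd, 4th, 6th, ...), then move the first character to the end.
Applying both steps to "sampler": "ape", then "pea".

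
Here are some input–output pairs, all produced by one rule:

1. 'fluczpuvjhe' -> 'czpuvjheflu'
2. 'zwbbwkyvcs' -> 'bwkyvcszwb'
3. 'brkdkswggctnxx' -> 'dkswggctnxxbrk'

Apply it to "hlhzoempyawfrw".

Looking at the pairs, the operation is to move the first 3 characters to the end (rotate left by 3).
For "hlhzoempyawfrw" the result is "zoempyawfrwhlh".

zoempyawfrwhlh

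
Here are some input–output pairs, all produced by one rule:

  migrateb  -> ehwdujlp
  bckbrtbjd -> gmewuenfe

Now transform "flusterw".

zuhwvxoi

The transformation: reverse the string, then shift every letter 3 places forward in the alphabet (wrapping around).
For "flusterw", step one produces "wretsulf"; step two turns that into "zuhwvxoi".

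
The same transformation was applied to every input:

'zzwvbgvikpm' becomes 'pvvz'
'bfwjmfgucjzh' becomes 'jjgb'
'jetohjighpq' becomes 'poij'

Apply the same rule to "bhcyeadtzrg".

rydb

The pattern: keep one character in every 3, starting at position 1 (positions 1st, 4th, 7th, ...), then swap the first and last characters.
On "bhcyeadtzrg": the first step gives "bydr", and the second then gives "rydb".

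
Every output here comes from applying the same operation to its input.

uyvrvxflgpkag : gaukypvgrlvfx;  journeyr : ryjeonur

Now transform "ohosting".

gnoihtos

In each case the input is transformed by: move the last character to the front, then take characters alternately from the front and the back (1st, last, 2nd, 2nd-last, ...).
On "ohosting": the first step gives "gohostin", and the second then gives "gnoihtos".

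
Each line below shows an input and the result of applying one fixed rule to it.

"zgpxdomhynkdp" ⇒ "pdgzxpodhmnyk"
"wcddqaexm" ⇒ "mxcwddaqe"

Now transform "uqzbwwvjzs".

szqubzwwjv

The transformation: move the last 2 characters to the front (rotate right by 2), then swap each adjacent pair of characters (1↔2, 3↔4, ...).
On "uqzbwwvjzs" that produces "szqubzwwjv".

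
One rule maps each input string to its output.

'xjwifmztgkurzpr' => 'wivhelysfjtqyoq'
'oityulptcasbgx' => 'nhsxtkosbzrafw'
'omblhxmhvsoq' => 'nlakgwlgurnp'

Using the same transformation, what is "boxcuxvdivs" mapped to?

The transformation: shift every letter 1 place backward in the alphabet (wrapping around).
Doing the same to "boxcuxvdivs": "anwbtwuchur".

anwbtwuchur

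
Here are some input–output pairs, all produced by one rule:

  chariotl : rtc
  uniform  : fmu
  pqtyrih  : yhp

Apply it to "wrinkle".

new

Rule — keep one character in every 3, starting at position 1 (positions 1st, 4th, 7th, ...), then move the first character to the end.
On "wrinkle": the first step gives "wne", and the second then gives "new".
(Check on "pqtyrih": → "pyh" → "yhp" ✓)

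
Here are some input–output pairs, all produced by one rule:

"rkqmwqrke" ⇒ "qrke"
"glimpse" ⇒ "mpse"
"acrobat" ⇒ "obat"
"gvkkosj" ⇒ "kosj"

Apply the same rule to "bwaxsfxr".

sfxr

Each output is the input with this applied: keep only the last 4 characters.
So "bwaxsfxr" becomes "sfxr".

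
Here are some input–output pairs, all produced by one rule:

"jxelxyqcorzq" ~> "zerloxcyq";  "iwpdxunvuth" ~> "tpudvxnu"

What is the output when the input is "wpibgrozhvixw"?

The rule is to take characters alternately from the front and the back (1st, last, 2nd, 2nd-last, ...), then delete the first 3 characters.
Applying that to "wpibgrozhvixw" gives "xiibvghrzo".

xiibvghrzo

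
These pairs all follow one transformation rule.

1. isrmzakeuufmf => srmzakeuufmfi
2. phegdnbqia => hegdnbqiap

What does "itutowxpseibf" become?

tutowxpseibfi

What's happening: move the first character to the end.
Applying that to "itutowxpseibf" gives "tutowxpseibfi".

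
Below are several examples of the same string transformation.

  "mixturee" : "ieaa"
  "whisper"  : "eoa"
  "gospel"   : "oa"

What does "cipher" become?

Looking at the pairs, the operation is to shift every letter 4 places backward in the alphabet (wrapping around), then keep only the vowels.
Applying both steps to "cipher": "yeldan", then "ea".

ea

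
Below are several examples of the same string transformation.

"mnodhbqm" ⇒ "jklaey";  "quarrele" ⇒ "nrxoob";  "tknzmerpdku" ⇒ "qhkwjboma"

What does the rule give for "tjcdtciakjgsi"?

In each case the input is transformed by: delete the last 2 characters, then shift every letter 3 places backward in the alphabet (wrapping around).
"tjcdtciakjgsi" → "tjcdtciakjg" → "qgzaqzfxhgd".

qgzaqzfxhgd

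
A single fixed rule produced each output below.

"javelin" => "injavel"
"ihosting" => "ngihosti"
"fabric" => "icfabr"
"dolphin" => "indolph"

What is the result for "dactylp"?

The pattern: move the last 2 characters to the front (rotate right by 2).
On "dactylp" that produces "lpdacty".

lpdacty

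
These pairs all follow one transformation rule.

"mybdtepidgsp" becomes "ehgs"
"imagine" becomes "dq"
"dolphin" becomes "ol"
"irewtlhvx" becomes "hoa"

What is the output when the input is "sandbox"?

qr

What's happening: keep one character in every 3, starting at position 3 (positions 3rd, 6th, 9th, ...), then shift every letter 3 places forward in the alphabet (wrapping around).
On "sandbox": the first step gives "no", and the second then gives "qr".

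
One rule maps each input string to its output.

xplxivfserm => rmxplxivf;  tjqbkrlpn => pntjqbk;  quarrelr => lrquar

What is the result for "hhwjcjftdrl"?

What's happening: move the last 2 characters to the front (rotate right by 2), then delete the last 2 characters.
Doing the same to "hhwjcjftdrl": "rlhhwjcjf".
(Check on "xplxivfserm": → "rmxplxivfse" → "rmxplxivf" ✓)

rlhhwjcjf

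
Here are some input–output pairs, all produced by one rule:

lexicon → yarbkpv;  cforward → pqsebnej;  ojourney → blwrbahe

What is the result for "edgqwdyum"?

Each output is the input with this applied: take characters alternately from the front and the back (1st, last, 2nd, 2nd-last, ...), then shift every letter 13 places forward in the alphabet (wrapping around) — i.e. ROT13.
For "edgqwdyum", step one produces "emdugyqdw"; step two turns that into "rzqhtldqj".

rzqhtldqj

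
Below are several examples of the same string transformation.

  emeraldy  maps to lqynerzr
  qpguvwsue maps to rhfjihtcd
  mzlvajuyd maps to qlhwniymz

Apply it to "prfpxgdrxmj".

Rule — reverse the string, then shift every letter 13 places forward in the alphabet (wrapping around) — i.e. ROT13.
Applying both steps to "prfpxgdrxmj": "jmxrdgxpfrp", then "wzkeqtkcsec".

wzkeqtkcsec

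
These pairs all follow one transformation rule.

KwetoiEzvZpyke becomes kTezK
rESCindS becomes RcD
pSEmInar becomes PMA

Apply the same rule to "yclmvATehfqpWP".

YMtFw

In each case the input is transformed by: flip the case of every letter, then keep one character in every 3, starting at position 1 (positions 1st, 4th, 7th, ...).
Doing the same to "yclmvATehfqpWP": "YMtFw".
(Check on "rESCindS": → "RescINDs" → "RcD" ✓)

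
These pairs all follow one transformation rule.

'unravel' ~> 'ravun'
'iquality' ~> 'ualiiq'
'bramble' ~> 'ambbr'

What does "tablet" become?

blta

Rule — delete the last 2 characters, then move the first 2 characters to the end (rotate left by 2).
On "tablet": the first step gives "tabl", and the second then gives "blta".
(Check on "unravel": → "unrav" → "ravun" ✓)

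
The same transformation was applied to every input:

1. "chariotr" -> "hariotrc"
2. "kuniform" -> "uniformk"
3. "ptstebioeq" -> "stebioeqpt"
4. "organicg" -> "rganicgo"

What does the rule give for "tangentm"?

What's happening: move the last 3 characters to the front (rotate right by 3), then swap the front and back halves of the string.
Working it through for "tangentm": intermediate "ntmtange", final "angentmt".

angentmt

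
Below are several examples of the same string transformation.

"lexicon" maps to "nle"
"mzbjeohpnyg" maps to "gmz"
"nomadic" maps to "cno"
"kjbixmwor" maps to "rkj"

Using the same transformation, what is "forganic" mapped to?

The transformation: move the first 2 characters to the end (rotate left by 2), then keep only the last 3 characters.
For "forganic", step one produces "rganicfo"; step two turns that into "cfo".

cfo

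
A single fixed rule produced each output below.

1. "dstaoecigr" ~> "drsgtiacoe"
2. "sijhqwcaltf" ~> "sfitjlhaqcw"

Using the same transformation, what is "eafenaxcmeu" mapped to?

euaefmecnxa

Rule — take characters alternately from the front and the back (1st, last, 2nd, 2nd-last, ...).
Applying that to "eafenaxcmeu" gives "euaefmecnxa".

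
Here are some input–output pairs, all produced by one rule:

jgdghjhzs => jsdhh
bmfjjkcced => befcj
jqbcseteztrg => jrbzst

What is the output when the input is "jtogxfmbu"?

juomx

The pattern: keep every other character starting from the first (positions 1st, 3rd, 5th, ...), then take characters alternately from the front and the back (1st, last, 2nd, 2nd-last, ...).
Working it through for "jtogxfmbu": intermediate "joxmu", final "juomx".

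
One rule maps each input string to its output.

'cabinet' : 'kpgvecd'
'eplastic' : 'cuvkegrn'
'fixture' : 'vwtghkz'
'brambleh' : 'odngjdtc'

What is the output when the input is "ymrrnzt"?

tpbvaot

Each output is the input with this applied: shift every letter 2 places forward in the alphabet (wrapping around), then move the first 3 characters to the end (rotate left by 3).
For "ymrrnzt", step one produces "aottpbv"; step two turns that into "tpbvaot".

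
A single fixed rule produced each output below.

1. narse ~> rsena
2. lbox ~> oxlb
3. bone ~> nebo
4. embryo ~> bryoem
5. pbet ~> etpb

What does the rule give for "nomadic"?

madicno

Each output is the input with this applied: move the first 2 characters to the end (rotate left by 2).
So "nomadic" becomes "madicno".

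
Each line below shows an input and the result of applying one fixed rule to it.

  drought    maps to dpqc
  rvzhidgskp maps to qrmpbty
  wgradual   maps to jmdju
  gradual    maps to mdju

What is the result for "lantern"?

What's happening: delete the first 3 characters, then shift every letter 9 places forward in the alphabet (wrapping around).
"lantern" → "tern" → "cnaw".

cnaw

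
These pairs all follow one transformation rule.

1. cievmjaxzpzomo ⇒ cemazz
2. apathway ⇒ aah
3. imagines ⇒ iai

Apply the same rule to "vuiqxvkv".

vix

Each output is the input with this applied: delete the last 3 characters, then keep every other character starting from the first (positions 1st, 3rd, 5th, ...).
Starting from "vuiqxvkv": after the first operation, "vuiqx"; after the second, "vix".
(Check on "cievmjaxzpzomo": → "cievmjaxzpz" → "cemazz" ✓)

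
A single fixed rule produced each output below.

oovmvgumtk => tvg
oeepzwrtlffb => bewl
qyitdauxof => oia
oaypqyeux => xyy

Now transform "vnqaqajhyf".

yqa

The rule is to keep one character in every 3, starting at position 3 (positions 3rd, 6th, 9th, ...), then move the last character to the front.
Applying both steps to "vnqaqajhyf": "qay", then "yqa".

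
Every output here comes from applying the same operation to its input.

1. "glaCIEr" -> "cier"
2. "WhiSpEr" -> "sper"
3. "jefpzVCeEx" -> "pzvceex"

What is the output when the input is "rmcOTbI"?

Each output is the input with this applied: delete the first 3 characters, then convert every letter to lowercase.
"rmcOTbI" → "OTbI" → "otbi".

otbi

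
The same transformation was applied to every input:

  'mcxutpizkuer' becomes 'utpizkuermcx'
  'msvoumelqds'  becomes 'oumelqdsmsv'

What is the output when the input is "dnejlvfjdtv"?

jlvfjdtvdne

Looking at the pairs, the operation is to move the first 3 characters to the end (rotate left by 3).
On "dnejlvfjdtv" that produces "jlvfjdtvdne".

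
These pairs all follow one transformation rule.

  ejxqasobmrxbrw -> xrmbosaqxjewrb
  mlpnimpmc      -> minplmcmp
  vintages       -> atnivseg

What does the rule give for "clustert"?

tsulctre

The transformation: reverse the string, then move the first 3 characters to the end (rotate left by 3).
Starting from "clustert": after the first operation, "tretsulc"; after the second, "tsulctre".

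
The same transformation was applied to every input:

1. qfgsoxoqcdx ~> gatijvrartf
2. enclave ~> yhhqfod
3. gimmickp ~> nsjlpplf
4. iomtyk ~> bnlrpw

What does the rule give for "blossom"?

rpeorvv

Looking at the pairs, the operation is to move the last 2 characters to the front (rotate right by 2), then shift every letter 3 places forward in the alphabet (wrapping around).
On "blossom": the first step gives "ombloss", and the second then gives "rpeorvv".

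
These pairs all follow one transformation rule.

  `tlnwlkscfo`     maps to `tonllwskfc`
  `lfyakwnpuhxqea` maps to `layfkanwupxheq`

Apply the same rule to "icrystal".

ilrcsyat

The transformation: move the last character to the front, then swap each adjacent pair of characters (1↔2, 3↔4, ...).
Applying both steps to "icrystal": "licrysta", then "ilrcsyat".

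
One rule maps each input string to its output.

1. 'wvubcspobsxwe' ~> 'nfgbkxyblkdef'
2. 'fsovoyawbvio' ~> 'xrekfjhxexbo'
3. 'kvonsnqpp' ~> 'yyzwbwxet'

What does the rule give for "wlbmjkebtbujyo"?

Rule — shift every letter 9 places forward in the alphabet (wrapping around), then reverse the string.
Starting from "wlbmjkebtbujyo": after the first operation, "fukvstnkckdshx"; after the second, "xhsdkckntsvkuf".

xhsdkckntsvkuf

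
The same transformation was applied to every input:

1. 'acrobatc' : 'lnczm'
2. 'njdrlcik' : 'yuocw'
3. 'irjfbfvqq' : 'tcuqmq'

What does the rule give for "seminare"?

The pattern: shift every letter 11 places forward in the alphabet (wrapping around), then delete the last 3 characters.
Applying both steps to "seminare": "dpxtylcp", then "dpxty".

dpxty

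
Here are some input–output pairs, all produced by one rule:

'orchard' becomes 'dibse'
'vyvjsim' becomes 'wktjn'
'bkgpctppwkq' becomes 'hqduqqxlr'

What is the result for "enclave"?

dmbwf

Rule — delete the first 2 characters, then shift every letter 1 place forward in the alphabet (wrapping around).
On "enclave": the first step gives "clave", and the second then gives "dmbwf".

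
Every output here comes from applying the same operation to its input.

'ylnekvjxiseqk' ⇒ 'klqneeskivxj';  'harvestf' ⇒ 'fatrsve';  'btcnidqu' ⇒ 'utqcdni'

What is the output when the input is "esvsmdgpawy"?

The pattern: take characters alternately from the front and the back (1st, last, 2nd, 2nd-last, ...), then delete the first character.
Working it through for "esvsmdgpawy": intermediate "eyswvaspmgd", final "yswvaspmgd".

yswvaspmgd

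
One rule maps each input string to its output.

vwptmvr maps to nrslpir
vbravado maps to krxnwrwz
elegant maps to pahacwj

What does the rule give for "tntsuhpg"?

The transformation: move the last character to the front, then shift every letter 4 places backward in the alphabet (wrapping around).
On "tntsuhpg": the first step gives "gtntsuhp", and the second then gives "cpjpoqdl".

cpjpoqdl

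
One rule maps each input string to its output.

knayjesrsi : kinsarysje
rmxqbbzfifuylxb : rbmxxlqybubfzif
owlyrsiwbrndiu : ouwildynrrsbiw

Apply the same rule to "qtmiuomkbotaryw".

Each output is the input with this applied: take characters alternately from the front and the back (1st, last, 2nd, 2nd-last, ...).
Applying that to "qtmiuomkbotaryw" gives "qwtymriautoombk".

qwtymriautoombk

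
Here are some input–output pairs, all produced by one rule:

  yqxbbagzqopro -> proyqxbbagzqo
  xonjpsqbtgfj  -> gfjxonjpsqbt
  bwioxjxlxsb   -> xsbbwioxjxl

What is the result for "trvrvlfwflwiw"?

wiwtrvrvlfwfl

The transformation: move the last 3 characters to the front (rotate right by 3).
"trvrvlfwflwiw" → "wiwtrvrvlfwfl".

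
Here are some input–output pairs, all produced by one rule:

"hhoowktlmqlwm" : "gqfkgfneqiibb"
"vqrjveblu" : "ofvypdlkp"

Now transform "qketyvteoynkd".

The transformation: shift every letter 6 places backward in the alphabet (wrapping around), then reverse the string.
Applying both steps to "qketyvteoynkd": "keynspnyishex", then "xehsiynpsnyek".

xehsiynpsnyek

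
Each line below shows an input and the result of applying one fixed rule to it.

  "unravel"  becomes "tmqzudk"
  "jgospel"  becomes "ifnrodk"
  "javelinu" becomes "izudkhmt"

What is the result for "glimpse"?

fkhlord

Looking at the pairs, the operation is to shift every letter 1 place backward in the alphabet (wrapping around).
For "glimpse" the result is "fkhlord".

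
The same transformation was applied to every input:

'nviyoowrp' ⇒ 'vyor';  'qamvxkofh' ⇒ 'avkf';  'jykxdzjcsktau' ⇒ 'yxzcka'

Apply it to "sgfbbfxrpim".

gbfri

What's happening: keep every other character starting from the second (positions 2nd, 4th, 6th, ...).
So "sgfbbfxrpim" becomes "gbfri".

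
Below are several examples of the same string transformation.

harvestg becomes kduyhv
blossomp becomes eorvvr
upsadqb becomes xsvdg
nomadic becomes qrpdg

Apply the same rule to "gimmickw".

Rule — shift every letter 3 places forward in the alphabet (wrapping around), then delete the last 2 characters.
On "gimmickw": the first step gives "jlpplfnz", and the second then gives "jlpplf".

jlpplf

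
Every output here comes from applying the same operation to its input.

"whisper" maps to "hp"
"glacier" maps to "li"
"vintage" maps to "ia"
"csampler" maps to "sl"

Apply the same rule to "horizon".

The pattern: take characters alternately from the front and the back (1st, last, 2nd, 2nd-last, ...), then keep one character in every 3, starting at position 3 (positions 3rd, 6th, 9th, ...).
Starting from "horizon": after the first operation, "hnoorzi"; after the second, "oz".

oz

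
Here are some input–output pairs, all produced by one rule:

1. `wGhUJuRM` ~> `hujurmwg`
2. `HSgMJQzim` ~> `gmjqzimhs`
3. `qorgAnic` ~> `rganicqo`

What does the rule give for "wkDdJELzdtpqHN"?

The transformation: move the first 2 characters to the end (rotate left by 2), then convert every letter to lowercase.
On "wkDdJELzdtpqHN": the first step gives "DdJELzdtpqHNwk", and the second then gives "ddjelzdtpqhnwk".

ddjelzdtpqhnwk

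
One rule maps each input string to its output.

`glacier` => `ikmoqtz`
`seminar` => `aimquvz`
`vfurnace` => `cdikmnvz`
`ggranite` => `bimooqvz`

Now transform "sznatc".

abhikv

The rule is to shift every letter 8 places forward in the alphabet (wrapping around), then sort the characters into alphabetical order.
For "sznatc", step one produces "ahvibk"; step two turns that into "abhikv".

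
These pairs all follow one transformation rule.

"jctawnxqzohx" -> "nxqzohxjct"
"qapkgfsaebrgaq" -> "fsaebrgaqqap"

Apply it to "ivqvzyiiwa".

yiiwaivq

What's happening: move the first 3 characters to the end (rotate left by 3), then delete the first 2 characters.
Applying both steps to "ivqvzyiiwa": "vzyiiwaivq", then "yiiwaivq".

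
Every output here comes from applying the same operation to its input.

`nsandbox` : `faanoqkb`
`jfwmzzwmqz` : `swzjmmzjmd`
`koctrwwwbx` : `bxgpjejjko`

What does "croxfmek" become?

epkbzsxr

In each case the input is transformed by: shift every letter 13 places forward in the alphabet (wrapping around) — i.e. ROT13, then swap each adjacent pair of characters (1↔2, 3↔4, ...).
Applying both steps to "croxfmek": "pebkszrx", then "epkbzsxr".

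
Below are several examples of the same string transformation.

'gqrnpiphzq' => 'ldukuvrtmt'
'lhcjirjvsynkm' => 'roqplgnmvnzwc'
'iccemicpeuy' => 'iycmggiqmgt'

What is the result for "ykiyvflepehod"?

The pattern: shift every letter 4 places forward in the alphabet (wrapping around), then move the last 3 characters to the front (rotate right by 3).
Working it through for "ykiyvflepehod": intermediate "comczjpitilsh", final "lshcomczjpiti".

lshcomczjpiti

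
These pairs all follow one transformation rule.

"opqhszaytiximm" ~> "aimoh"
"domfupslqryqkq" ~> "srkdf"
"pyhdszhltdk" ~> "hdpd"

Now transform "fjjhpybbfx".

bxfh

The pattern: keep one character in every 3, starting at position 1 (positions 1st, 4th, 7th, ...), then move the first 2 characters to the end (rotate left by 2).
Doing the same to "fjjhpybbfx": "bxfh".
(Check on "pyhdszhltdk": → "pdhd" → "hdpd" ✓)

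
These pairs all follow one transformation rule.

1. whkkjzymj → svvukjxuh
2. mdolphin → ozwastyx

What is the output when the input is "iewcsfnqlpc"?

In each case the input is transformed by: shift every letter 11 places forward in the alphabet (wrapping around), then move the first character to the end.
Applying both steps to "iewcsfnqlpc": "tphndqybwan", then "phndqybwant".

phndqybwant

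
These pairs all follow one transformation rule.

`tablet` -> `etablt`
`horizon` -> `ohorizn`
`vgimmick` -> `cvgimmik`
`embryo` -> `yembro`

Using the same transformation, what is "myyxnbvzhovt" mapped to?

Rule — move the last character to the front, then swap the first and last characters.
"myyxnbvzhovt" → "vmyyxnbvzhot".
(Check on "vgimmick": → "kvgimmic" → "cvgimmik" ✓)

vmyyxnbvzhot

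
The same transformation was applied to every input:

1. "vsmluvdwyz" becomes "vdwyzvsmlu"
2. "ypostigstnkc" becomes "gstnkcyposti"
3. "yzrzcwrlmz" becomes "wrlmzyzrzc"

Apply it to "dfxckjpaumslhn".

aumslhndfxckjp

The pattern: swap the front and back halves of the string.
Applying that to "dfxckjpaumslhn" gives "aumslhndfxckjp".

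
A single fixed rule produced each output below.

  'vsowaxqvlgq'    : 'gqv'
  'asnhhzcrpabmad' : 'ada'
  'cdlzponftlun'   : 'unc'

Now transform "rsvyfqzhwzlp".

lpr

Each output is the input with this applied: move the last 2 characters to the front (rotate right by 2), then keep only the first 3 characters.
On "rsvyfqzhwzlp" that produces "lpr".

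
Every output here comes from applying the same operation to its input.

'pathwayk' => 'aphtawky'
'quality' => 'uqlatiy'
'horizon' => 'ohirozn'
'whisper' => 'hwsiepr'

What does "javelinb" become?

ajevilbn

Looking at the pairs, the operation is to swap each adjacent pair of characters (1↔2, 3↔4, ...).
So "javelinb" becomes "ajevilbn".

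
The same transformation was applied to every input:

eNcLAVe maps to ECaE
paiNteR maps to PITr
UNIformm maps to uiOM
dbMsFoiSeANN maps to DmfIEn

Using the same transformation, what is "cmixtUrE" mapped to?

CITR

Looking at the pairs, the operation is to flip the case of every letter, then keep every other character starting from the first (positions 1st, 3rd, 5th, ...).
Starting from "cmixtUrE": after the first operation, "CMIXTuRe"; after the second, "CITR".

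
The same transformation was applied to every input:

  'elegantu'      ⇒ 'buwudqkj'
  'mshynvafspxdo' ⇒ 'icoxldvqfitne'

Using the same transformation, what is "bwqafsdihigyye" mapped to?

mrqgivytyxowuo

What's happening: swap each adjacent pair of characters (1↔2, 3↔4, ...), then shift every letter 10 places backward in the alphabet (wrapping around).
Applying that to "bwqafsdihigyye" gives "mrqgivytyxowuo".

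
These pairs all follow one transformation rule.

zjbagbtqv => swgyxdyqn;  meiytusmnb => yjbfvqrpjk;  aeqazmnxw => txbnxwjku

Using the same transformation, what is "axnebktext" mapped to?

In each case the input is transformed by: move the last character to the front, then shift every letter 3 places backward in the alphabet (wrapping around).
Working it through for "axnebktext": intermediate "taxnebktex", final "qxukbyhqbu".

qxukbyhqbu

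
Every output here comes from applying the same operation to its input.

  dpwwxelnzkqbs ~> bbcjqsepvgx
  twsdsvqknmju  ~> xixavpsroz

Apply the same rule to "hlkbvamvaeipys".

pgafrafjnudx

Each output is the input with this applied: shift every letter 5 places forward in the alphabet (wrapping around), then delete the first 2 characters.
On "hlkbvamvaeipys": the first step gives "mqpgafrafjnudx", and the second then gives "pgafrafjnudx".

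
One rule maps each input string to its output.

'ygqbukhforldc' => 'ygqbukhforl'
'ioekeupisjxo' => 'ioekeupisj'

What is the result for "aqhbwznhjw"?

aqhbwznh

The transformation: delete the last 2 characters.
So "aqhbwznhjw" becomes "aqhbwznh".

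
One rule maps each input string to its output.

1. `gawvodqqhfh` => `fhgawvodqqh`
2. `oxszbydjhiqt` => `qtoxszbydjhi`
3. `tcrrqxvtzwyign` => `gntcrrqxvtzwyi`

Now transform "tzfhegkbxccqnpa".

patzfhegkbxccqn

The pattern: move the last 2 characters to the front (rotate right by 2).
"tzfhegkbxccqnpa" → "patzfhegkbxccqn".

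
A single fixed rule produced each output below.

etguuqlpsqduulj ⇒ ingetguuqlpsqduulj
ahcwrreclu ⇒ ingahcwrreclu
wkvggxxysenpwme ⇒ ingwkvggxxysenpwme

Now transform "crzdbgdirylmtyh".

Rule — prepend "ing".
Doing the same to "crzdbgdirylmtyh": "ingcrzdbgdirylmtyh".

ingcrzdbgdirylmtyh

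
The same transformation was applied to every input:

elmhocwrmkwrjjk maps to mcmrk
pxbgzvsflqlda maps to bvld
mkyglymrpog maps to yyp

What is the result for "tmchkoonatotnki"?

coati

Each output is the input with this applied: keep one character in every 3, starting at position 3 (positions 3rd, 6th, 9th, ...).
So "tmchkoonatotnki" becomes "coati".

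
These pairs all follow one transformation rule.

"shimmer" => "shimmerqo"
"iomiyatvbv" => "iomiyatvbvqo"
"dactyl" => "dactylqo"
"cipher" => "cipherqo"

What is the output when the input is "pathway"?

Each output is the input with this applied: append "qo".
On "pathway" that produces "pathwayqo".

pathwayqo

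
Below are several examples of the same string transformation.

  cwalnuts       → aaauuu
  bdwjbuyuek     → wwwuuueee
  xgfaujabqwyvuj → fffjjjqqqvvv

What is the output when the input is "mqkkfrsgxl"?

What's happening: keep one character in every 3, starting at position 3 (positions 3rd, 6th, 9th, ...), then repeat every character 3 times.
"mqkkfrsgxl" → "krx" → "kkkrrrxxx".

kkkrrrxxx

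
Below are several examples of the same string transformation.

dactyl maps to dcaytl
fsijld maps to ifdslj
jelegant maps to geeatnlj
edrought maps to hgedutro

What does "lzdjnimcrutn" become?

Each output is the input with this applied: sort the characters into reverse alphabetical order, then swap the front and back halves of the string.
On "lzdjnimcrutn": the first step gives "zutrnnmljidc", and the second then gives "mljidczutrnn".

mljidczutrnn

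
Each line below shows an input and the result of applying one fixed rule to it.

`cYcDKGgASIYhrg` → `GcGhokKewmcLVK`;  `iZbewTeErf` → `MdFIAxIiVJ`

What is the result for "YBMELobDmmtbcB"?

cfqipSFhQQXFGf

The pattern: shift every letter 4 places forward in the alphabet (wrapping around), then flip the case of every letter.
Starting from "YBMELobDmmtbcB": after the first operation, "CFQIPsfHqqxfgF"; after the second, "cfqipSFhQQXFGf".
(Check on "cYcDKGgASIYhrg": → "gCgHOKkEWMClvk" → "GcGhokKewmcLVK" ✓)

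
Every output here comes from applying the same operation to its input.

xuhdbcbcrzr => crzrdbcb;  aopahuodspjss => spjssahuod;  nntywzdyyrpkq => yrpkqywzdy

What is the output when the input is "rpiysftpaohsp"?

Looking at the pairs, the operation is to delete the first 3 characters, then swap the front and back halves of the string.
On "rpiysftpaohsp": the first step gives "ysftpaohsp", and the second then gives "aohspysftp".

aohspysftp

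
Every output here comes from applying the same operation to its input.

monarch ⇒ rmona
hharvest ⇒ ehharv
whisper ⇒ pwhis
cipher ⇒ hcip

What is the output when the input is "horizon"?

zhori

The transformation: delete the last 2 characters, then move the last character to the front.
Applying that to "horizon" gives "zhori".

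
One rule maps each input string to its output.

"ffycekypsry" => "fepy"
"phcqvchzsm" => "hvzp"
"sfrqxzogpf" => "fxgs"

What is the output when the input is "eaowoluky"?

Looking at the pairs, the operation is to move the first character to the end, then keep one character in every 3, starting at position 1 (positions 1st, 4th, 7th, ...).
Applying both steps to "eaowoluky": "aowolukye", then "aok".

aok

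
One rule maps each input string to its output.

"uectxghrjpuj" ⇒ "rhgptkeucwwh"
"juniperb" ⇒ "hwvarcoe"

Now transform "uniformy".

Each output is the input with this applied: swap each adjacent pair of characters (1↔2, 3↔4, ...), then shift every letter 13 places forward in the alphabet (wrapping around) — i.e. ROT13.
On "uniformy": the first step gives "nufiroym", and the second then gives "ahsveblz".

ahsveblz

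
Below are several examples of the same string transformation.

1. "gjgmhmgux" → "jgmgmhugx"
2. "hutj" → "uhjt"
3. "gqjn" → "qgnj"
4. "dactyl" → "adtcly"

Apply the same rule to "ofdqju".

In each case the input is transformed by: swap each adjacent pair of characters (1↔2, 3↔4, ...).
Applying that to "ofdqju" gives "foqduj".

foqduj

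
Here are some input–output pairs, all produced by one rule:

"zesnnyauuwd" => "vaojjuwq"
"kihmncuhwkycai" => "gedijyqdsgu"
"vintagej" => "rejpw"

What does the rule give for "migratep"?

In each case the input is transformed by: delete the last 3 characters, then shift every letter 4 places backward in the alphabet (wrapping around).
"migratep" → "migra" → "iecnw".
(Check on "vintagej": → "vinta" → "rejpw" ✓)

iecnw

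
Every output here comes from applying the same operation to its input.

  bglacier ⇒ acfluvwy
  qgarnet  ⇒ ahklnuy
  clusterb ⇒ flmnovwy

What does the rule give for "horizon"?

Each output is the input with this applied: shift every letter 6 places backward in the alphabet (wrapping around), then sort the characters into alphabetical order.
Starting from "horizon": after the first operation, "bilctih"; after the second, "bchiilt".

bchiilt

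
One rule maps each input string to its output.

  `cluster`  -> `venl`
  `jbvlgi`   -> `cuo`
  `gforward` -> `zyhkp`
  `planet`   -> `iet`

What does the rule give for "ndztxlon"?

Each output is the input with this applied: delete the last 3 characters, then shift every letter 7 places backward in the alphabet (wrapping around).
Starting from "ndztxlon": after the first operation, "ndztx"; after the second, "gwsmq".
(Check on "cluster": → "clus" → "venl" ✓)

gwsmq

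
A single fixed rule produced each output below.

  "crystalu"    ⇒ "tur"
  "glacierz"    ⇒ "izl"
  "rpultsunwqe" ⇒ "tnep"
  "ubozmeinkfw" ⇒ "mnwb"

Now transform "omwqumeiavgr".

uigm

Each output is the input with this applied: keep one character in every 3, starting at position 2 (positions 2nd, 5th, 8th, ...), then move the first character to the end.
Starting from "omwqumeiavgr": after the first operation, "muig"; after the second, "uigm".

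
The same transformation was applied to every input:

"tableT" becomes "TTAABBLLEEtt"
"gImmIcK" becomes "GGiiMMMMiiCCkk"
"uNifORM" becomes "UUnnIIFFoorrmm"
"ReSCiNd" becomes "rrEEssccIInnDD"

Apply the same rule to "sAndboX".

Rule — double every character, then flip the case of every letter.
"sAndboX" → "ssAAnnddbbooXX" → "SSaaNNDDBBOOxx".

SSaaNNDDBBOOxx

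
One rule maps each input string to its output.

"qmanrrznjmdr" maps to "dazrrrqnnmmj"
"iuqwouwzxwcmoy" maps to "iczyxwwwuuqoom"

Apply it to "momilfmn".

The rule is to sort the characters into reverse alphabetical order, then move the last 2 characters to the front (rotate right by 2).
On "momilfmn": the first step gives "onmmmlif", and the second then gives "ifonmmml".

ifonmmml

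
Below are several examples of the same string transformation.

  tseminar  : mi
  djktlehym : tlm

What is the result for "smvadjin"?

Rule — swap each adjacent pair of characters (1↔2, 3↔4, ...), then keep one character in every 3, starting at position 3 (positions 3rd, 6th, 9th, ...).
For "smvadjin", step one produces "msavjdni"; step two turns that into "ad".

ad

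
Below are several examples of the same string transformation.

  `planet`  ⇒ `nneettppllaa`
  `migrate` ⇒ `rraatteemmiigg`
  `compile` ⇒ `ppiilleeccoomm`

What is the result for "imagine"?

In each case the input is transformed by: move the first 3 characters to the end (rotate left by 3), then double every character.
Starting from "imagine": after the first operation, "gineima"; after the second, "ggiinneeiimmaa".

ggiinneeiimmaa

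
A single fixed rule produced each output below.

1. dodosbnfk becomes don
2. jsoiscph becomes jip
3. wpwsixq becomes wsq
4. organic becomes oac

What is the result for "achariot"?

aao

What's happening: keep one character in every 3, starting at position 1 (positions 1st, 4th, 7th, ...).
"achariot" → "aao".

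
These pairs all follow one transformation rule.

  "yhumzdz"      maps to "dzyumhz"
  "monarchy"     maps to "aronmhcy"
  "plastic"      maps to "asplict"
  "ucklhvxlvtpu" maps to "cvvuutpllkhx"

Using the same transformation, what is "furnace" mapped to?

arnfecu

The transformation: sort the characters into reverse alphabetical order, then swap the first and last characters.
"furnace" → "arnfecu".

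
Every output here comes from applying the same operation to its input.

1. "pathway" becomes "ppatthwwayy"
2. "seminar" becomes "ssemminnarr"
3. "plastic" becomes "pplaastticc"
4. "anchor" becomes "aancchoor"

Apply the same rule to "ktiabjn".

kktiiabbjnn

What's happening: repeat every character 3 times, then keep every other character starting from the first (positions 1st, 3rd, 5th, ...).
Applying both steps to "ktiabjn": "kkktttiiiaaabbbjjjnnn", then "kktiiabbjnn".
(Check on "pathway": → "pppaaattthhhwwwaaayyy" → "ppatthwwayy" ✓)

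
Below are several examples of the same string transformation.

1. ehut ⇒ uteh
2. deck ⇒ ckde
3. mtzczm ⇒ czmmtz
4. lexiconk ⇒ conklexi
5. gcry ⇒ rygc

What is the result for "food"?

What's happening: swap the front and back halves of the string.
On "food" that produces "odfo".

odfo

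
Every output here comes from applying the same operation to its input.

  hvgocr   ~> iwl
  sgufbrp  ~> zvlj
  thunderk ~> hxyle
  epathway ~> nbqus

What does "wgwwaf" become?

Looking at the pairs, the operation is to shift every letter 6 places backward in the alphabet (wrapping around), then delete the first 3 characters.
Working it through for "wgwwaf": intermediate "qaqquz", final "quz".
(Check on "hvgocr": → "bpaiwl" → "iwl" ✓)

quz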